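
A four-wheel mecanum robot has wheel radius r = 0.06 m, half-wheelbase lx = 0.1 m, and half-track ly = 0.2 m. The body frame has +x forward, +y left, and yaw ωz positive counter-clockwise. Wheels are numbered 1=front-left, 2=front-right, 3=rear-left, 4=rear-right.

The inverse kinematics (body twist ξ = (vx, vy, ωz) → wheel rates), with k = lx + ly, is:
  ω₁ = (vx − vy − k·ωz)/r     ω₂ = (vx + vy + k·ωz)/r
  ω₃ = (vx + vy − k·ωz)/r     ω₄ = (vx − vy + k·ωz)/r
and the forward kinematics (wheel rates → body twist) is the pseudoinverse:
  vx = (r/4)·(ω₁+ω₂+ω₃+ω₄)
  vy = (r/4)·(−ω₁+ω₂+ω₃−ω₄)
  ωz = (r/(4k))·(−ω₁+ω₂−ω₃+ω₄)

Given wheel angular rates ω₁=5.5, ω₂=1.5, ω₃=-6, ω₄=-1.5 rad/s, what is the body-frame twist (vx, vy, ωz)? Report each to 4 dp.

(-0.0075, -0.1275, 0.0250)

k = lx + ly = 0.1 + 0.2 = 0.3000
ω₁+ω₂+ω₃+ω₄ = -0.5000  →  vx = (0.06/4)·-0.5000 = -0.0075
−ω₁+ω₂+ω₃−ω₄ = -8.5000  →  vy = (0.06/4)·-8.5000 = -0.1275
−ω₁+ω₂−ω₃+ω₄ = 0.5000  →  ωz = (0.06/1.2000)·0.5000 = 0.0250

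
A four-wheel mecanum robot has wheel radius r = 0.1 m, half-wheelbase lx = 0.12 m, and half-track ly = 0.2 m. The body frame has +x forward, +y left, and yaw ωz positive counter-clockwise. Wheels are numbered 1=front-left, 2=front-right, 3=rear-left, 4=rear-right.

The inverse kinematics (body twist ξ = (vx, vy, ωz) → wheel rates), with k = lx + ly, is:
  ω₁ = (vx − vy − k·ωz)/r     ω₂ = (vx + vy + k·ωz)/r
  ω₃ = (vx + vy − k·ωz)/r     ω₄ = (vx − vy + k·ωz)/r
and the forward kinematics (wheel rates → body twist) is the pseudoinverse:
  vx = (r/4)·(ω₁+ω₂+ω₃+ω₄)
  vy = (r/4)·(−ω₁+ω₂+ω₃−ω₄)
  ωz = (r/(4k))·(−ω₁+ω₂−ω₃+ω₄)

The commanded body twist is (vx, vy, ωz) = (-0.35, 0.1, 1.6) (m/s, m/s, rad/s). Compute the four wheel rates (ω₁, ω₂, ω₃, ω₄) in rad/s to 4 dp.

k = lx + ly = 0.12 + 0.2 = 0.3200;  k·ωz = 0.3200·1.6 = 0.5120
ω₁ (FL) = (vx − vy − k·ωz)/r = -0.9620/0.1 = -9.6200
ω₂ (FR) = (vx + vy + k·ωz)/r = 0.2620/0.1 = 2.6200
ω₃ (RL) = (vx + vy − k·ωz)/r = -0.7620/0.1 = -7.6200
ω₄ (RR) = (vx − vy + k·ωz)/r = 0.0620/0.1 = 0.6200

(-9.6200, 2.6200, -7.6200, 0.6200)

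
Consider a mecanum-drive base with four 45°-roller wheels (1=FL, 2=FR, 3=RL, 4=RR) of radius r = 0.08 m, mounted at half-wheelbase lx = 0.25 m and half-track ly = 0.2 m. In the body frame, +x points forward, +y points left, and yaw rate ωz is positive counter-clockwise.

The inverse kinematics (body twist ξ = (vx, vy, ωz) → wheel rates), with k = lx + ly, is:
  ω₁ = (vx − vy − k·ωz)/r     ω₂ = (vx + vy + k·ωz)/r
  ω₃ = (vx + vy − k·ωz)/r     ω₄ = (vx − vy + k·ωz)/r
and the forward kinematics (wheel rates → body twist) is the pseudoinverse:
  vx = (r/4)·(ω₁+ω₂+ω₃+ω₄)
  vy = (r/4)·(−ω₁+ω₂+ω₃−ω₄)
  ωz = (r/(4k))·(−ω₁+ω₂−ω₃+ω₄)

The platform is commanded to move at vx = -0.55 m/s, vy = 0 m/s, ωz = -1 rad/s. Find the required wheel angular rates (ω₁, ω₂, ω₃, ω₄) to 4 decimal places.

k = lx + ly = 0.25 + 0.2 = 0.4500;  k·ωz = 0.4500·-1 = -0.4500
ω₁ (FL) = (vx − vy − k·ωz)/r = -0.1000/0.08 = -1.2500
ω₂ (FR) = (vx + vy + k·ωz)/r = -1.0000/0.08 = -12.5000
ω₃ (RL) = (vx + vy − k·ωz)/r = -0.1000/0.08 = -1.2500
ω₄ (RR) = (vx − vy + k·ωz)/r = -1.0000/0.08 = -12.5000

(-1.2500, -12.5000, -1.2500, -12.5000)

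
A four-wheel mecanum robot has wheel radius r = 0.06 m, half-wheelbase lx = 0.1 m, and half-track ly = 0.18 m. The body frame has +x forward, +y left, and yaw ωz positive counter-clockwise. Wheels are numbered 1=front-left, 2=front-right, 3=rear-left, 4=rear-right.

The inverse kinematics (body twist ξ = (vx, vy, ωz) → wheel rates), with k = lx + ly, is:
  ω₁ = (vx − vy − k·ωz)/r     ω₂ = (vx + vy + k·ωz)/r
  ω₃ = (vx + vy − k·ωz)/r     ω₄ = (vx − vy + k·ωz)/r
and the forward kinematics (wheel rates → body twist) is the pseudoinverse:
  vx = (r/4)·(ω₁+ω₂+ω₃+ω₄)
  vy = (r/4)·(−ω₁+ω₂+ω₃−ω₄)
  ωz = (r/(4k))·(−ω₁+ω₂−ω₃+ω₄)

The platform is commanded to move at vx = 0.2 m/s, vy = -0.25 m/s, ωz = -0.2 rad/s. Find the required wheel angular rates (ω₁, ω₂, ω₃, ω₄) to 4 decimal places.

(8.4333, -1.7667, 0.1000, 6.5667)

k = lx + ly = 0.1 + 0.18 = 0.2800;  k·ωz = 0.2800·-0.2 = -0.0560
ω₁ (FL) = (vx − vy − k·ωz)/r = 0.5060/0.06 = 8.4333
ω₂ (FR) = (vx + vy + k·ωz)/r = -0.1060/0.06 = -1.7667
ω₃ (RL) = (vx + vy − k·ωz)/r = 0.0060/0.06 = 0.1000
ω₄ (RR) = (vx − vy + k·ωz)/r = 0.3940/0.06 = 6.5667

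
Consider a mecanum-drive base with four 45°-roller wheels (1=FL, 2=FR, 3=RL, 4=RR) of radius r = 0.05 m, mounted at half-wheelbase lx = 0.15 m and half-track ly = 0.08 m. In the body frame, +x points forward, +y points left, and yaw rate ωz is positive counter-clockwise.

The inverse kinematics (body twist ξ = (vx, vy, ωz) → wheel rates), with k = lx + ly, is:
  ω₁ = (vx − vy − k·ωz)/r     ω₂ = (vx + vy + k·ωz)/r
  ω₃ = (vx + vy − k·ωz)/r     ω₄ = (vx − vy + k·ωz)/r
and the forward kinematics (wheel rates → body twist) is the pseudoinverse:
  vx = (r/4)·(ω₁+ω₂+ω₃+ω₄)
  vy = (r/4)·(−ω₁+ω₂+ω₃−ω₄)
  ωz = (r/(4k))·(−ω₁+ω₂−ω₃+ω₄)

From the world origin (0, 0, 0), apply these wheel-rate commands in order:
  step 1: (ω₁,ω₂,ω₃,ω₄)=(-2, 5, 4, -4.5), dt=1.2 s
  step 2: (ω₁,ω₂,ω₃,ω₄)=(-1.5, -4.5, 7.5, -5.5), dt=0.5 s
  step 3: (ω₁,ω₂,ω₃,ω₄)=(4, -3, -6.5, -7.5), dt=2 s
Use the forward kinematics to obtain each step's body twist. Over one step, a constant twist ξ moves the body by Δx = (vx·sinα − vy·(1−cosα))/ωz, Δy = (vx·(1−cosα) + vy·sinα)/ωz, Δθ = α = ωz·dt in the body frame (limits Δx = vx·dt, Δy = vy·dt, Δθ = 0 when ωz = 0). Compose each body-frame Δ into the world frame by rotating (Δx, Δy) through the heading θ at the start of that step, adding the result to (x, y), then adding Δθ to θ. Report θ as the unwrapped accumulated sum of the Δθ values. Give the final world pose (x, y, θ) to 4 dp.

step 1: ξ=(vx,vy,ωz)=(0.0312, 0.1938, -0.0815), dt=1.2 → body Δ=(0.0488, 0.2303, -0.0978) → world pose (0.0488, 0.2303, -0.0978)
step 2: ξ=(vx,vy,ωz)=(-0.0500, 0.1250, -0.8696), dt=0.5 → body Δ=(-0.0108, 0.0659, -0.4348) → world pose (0.0444, 0.2969, -0.5326)
step 3: ξ=(vx,vy,ωz)=(-0.1625, -0.0750, -0.4348), dt=2.0 → body Δ=(-0.3468, 0.0008, -0.8696) → world pose (-0.2539, 0.4737, -1.4022)

(-0.2539, 0.4737, -1.4022)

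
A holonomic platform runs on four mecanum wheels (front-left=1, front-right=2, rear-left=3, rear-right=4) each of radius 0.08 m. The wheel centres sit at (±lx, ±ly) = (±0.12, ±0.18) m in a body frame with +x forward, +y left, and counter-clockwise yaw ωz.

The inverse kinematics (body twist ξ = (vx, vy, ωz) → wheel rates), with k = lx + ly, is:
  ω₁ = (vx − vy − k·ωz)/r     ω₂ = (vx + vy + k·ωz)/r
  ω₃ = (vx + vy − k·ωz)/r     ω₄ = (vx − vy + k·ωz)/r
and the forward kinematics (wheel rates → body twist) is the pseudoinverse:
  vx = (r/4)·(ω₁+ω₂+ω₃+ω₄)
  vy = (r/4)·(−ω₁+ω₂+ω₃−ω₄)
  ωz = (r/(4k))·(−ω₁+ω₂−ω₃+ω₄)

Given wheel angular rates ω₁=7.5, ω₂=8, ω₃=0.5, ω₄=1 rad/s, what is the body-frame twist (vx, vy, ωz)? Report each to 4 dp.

k = lx + ly = 0.12 + 0.18 = 0.3000
ω₁+ω₂+ω₃+ω₄ = 17.0000  →  vx = (0.08/4)·17.0000 = 0.3400
−ω₁+ω₂+ω₃−ω₄ = 0.0000  →  vy = (0.08/4)·0.0000 = 0.0000
−ω₁+ω₂−ω₃+ω₄ = 1.0000  →  ωz = (0.08/1.2000)·1.0000 = 0.0667

(0.3400, 0.0000, 0.0667)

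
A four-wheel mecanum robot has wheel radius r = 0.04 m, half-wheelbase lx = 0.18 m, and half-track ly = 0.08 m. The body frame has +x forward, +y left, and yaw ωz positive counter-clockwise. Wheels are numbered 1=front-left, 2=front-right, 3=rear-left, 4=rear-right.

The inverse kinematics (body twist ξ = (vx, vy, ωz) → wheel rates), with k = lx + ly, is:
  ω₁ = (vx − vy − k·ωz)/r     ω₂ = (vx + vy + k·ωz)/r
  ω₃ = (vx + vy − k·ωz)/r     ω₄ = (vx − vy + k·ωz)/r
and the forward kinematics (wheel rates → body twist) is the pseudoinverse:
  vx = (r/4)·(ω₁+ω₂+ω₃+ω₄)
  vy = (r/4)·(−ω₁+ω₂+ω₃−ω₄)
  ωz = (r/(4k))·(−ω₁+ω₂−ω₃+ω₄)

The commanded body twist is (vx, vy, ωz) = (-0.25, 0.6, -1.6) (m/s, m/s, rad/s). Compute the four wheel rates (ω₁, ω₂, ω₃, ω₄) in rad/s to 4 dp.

k = lx + ly = 0.18 + 0.08 = 0.2600;  k·ωz = 0.2600·-1.6 = -0.4160
ω₁ (FL) = (vx − vy − k·ωz)/r = -0.4340/0.04 = -10.8500
ω₂ (FR) = (vx + vy + k·ωz)/r = -0.0660/0.04 = -1.6500
ω₃ (RL) = (vx + vy − k·ωz)/r = 0.7660/0.04 = 19.1500
ω₄ (RR) = (vx − vy + k·ωz)/r = -1.2660/0.04 = -31.6500

(-10.8500, -1.6500, 19.1500, -31.6500)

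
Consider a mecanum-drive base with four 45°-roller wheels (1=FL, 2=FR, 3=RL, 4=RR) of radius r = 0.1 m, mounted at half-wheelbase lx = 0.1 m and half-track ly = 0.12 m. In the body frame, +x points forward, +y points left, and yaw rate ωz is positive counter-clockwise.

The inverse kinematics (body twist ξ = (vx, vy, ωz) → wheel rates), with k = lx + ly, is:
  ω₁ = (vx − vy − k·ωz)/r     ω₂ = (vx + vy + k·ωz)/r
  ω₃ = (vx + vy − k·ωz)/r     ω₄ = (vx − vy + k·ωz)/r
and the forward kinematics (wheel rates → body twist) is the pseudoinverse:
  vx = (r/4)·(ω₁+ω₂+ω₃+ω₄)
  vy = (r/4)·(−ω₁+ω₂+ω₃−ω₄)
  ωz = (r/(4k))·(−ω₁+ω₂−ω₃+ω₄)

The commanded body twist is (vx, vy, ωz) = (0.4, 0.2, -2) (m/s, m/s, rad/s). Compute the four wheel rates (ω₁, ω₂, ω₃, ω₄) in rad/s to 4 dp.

(6.4000, 1.6000, 10.4000, -2.4000)

k = lx + ly = 0.1 + 0.12 = 0.2200;  k·ωz = 0.2200·-2 = -0.4400
ω₁ (FL) = (vx − vy − k·ωz)/r = 0.6400/0.1 = 6.4000
ω₂ (FR) = (vx + vy + k·ωz)/r = 0.1600/0.1 = 1.6000
ω₃ (RL) = (vx + vy − k·ωz)/r = 1.0400/0.1 = 10.4000
ω₄ (RR) = (vx − vy + k·ωz)/r = -0.2400/0.1 = -2.4000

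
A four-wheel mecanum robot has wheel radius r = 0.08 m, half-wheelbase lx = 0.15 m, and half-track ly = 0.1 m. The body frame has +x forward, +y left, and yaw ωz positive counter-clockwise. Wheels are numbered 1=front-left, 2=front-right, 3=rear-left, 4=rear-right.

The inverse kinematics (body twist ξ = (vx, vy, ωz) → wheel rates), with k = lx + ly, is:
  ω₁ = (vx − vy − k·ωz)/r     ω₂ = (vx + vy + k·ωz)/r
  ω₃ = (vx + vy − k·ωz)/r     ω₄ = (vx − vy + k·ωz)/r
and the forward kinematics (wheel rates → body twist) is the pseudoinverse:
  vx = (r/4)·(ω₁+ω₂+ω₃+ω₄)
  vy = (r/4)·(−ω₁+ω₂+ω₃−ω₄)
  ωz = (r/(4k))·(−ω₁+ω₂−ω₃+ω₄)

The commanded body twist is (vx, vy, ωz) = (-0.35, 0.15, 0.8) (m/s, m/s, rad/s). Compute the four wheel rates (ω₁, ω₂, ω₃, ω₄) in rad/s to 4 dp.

k = lx + ly = 0.15 + 0.1 = 0.2500;  k·ωz = 0.2500·0.8 = 0.2000
ω₁ (FL) = (vx − vy − k·ωz)/r = -0.7000/0.08 = -8.7500
ω₂ (FR) = (vx + vy + k·ωz)/r = 0.0000/0.08 = 0.0000
ω₃ (RL) = (vx + vy − k·ωz)/r = -0.4000/0.08 = -5.0000
ω₄ (RR) = (vx − vy + k·ωz)/r = -0.3000/0.08 = -3.7500

(-8.7500, 0.0000, -5.0000, -3.7500)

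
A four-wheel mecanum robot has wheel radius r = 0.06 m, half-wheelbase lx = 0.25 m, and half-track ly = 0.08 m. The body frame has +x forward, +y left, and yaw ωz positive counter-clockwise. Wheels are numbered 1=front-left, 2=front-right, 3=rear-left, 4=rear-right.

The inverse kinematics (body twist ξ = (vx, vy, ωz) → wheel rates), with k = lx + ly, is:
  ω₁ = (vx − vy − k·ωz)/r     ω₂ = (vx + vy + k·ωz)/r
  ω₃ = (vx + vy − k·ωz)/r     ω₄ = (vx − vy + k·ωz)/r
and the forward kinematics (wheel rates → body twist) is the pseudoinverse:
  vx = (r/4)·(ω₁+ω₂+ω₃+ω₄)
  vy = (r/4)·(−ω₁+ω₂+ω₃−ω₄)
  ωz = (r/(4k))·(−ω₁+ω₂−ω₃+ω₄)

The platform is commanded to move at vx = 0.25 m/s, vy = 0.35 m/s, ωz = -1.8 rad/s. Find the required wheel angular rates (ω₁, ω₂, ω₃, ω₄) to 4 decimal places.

k = lx + ly = 0.25 + 0.08 = 0.3300;  k·ωz = 0.3300·-1.8 = -0.5940
ω₁ (FL) = (vx − vy − k·ωz)/r = 0.4940/0.06 = 8.2333
ω₂ (FR) = (vx + vy + k·ωz)/r = 0.0060/0.06 = 0.1000
ω₃ (RL) = (vx + vy − k·ωz)/r = 1.1940/0.06 = 19.9000
ω₄ (RR) = (vx − vy + k·ωz)/r = -0.6940/0.06 = -11.5667

(8.2333, 0.1000, 19.9000, -11.5667)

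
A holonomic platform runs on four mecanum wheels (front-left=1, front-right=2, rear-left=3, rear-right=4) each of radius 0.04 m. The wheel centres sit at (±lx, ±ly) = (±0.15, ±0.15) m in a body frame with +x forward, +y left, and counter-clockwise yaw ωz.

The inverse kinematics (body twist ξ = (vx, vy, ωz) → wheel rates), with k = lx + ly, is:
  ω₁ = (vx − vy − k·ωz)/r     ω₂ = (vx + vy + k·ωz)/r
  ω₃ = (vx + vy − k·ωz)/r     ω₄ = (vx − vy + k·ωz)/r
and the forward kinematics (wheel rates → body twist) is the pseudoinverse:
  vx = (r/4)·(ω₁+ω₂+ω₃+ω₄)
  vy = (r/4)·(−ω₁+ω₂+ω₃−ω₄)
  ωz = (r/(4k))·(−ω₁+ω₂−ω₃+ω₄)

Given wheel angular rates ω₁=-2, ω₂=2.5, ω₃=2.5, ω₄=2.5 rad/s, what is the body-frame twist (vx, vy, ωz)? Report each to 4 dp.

k = lx + ly = 0.15 + 0.15 = 0.3000
ω₁+ω₂+ω₃+ω₄ = 5.5000  →  vx = (0.04/4)·5.5000 = 0.0550
−ω₁+ω₂+ω₃−ω₄ = 4.5000  →  vy = (0.04/4)·4.5000 = 0.0450
−ω₁+ω₂−ω₃+ω₄ = 4.5000  →  ωz = (0.04/1.2000)·4.5000 = 0.1500

(0.0550, 0.0450, 0.1500)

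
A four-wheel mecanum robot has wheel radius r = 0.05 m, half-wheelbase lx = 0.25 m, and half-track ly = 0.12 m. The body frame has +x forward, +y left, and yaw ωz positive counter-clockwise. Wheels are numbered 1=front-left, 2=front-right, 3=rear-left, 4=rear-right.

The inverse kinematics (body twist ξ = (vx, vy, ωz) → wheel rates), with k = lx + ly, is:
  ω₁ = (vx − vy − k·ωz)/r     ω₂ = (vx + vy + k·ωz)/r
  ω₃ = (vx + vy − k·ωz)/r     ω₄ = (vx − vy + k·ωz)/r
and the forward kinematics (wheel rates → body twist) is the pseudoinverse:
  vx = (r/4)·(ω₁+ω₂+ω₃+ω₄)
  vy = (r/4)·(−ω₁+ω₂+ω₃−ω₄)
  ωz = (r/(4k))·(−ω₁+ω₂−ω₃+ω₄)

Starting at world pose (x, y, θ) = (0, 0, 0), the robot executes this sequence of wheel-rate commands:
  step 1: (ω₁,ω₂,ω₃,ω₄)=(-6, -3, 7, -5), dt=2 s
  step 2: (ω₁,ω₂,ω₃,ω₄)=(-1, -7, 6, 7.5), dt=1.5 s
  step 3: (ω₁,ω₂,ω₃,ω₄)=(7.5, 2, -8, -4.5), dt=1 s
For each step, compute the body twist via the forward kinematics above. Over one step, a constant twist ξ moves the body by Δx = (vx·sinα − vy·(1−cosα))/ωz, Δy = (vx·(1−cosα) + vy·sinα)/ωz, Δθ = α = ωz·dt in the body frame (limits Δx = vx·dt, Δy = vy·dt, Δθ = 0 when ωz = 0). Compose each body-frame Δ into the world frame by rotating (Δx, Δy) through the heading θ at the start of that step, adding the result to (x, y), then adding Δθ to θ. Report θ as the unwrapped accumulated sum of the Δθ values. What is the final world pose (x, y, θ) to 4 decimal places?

(-0.1795, 0.1867, -0.9037)

step 1: ξ=(vx,vy,ωz)=(-0.0875, 0.1875, -0.3041), dt=2.0 → body Δ=(-0.0539, 0.4039, -0.6081) → world pose (-0.0539, 0.4039, -0.6081)
step 2: ξ=(vx,vy,ωz)=(0.0688, -0.0938, -0.1520), dt=1.5 → body Δ=(0.0863, -0.1511, -0.2280) → world pose (-0.0694, 0.2306, -0.8361)
step 3: ξ=(vx,vy,ωz)=(-0.0375, -0.1125, -0.0676), dt=1.0 → body Δ=(-0.0413, -0.1111, -0.0676) → world pose (-0.1795, 0.1867, -0.9037)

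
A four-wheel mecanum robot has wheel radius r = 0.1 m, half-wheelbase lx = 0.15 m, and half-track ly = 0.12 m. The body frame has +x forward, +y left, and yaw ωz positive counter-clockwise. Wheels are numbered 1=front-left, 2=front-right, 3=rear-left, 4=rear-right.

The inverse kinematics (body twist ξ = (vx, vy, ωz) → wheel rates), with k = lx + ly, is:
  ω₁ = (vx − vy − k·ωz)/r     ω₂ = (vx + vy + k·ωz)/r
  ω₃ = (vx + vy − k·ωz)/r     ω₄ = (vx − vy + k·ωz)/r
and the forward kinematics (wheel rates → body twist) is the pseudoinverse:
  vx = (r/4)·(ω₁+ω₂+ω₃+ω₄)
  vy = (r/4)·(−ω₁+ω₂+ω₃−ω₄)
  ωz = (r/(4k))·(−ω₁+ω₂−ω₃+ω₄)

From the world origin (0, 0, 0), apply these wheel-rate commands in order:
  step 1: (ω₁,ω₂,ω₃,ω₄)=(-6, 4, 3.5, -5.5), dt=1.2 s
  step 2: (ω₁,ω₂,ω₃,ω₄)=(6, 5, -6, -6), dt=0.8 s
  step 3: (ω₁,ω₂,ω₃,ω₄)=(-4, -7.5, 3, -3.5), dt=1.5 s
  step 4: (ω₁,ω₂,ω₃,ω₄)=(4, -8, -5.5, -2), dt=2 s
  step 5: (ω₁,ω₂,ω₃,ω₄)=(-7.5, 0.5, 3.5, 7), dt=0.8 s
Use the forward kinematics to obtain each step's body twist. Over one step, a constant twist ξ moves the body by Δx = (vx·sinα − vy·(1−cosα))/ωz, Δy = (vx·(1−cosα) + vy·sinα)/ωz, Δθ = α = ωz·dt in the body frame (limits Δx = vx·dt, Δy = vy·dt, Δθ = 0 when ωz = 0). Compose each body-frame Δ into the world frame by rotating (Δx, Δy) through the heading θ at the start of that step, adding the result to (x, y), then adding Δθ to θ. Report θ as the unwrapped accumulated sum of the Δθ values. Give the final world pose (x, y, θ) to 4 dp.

(-0.7464, 1.5770, -2.0741)

step 1: ξ=(vx,vy,ωz)=(-0.1000, 0.4750, 0.0926), dt=1.2 → body Δ=(-0.1514, 0.5622, 0.1111) → world pose (-0.1514, 0.5622, 0.1111)
step 2: ξ=(vx,vy,ωz)=(-0.0250, -0.0250, -0.0926), dt=0.8 → body Δ=(-0.0207, -0.0192, -0.0741) → world pose (-0.1698, 0.5407, 0.0370)
step 3: ξ=(vx,vy,ωz)=(-0.3000, 0.0750, -0.9259), dt=1.5 → body Δ=(-0.2523, 0.3451, -1.3889) → world pose (-0.4348, 0.8762, -1.3519)
step 4: ξ=(vx,vy,ωz)=(-0.2875, -0.3875, -0.7870), dt=2.0 → body Δ=(-0.8593, -0.1259, -1.5741) → world pose (-0.7442, 1.6876, -2.9259)
step 5: ξ=(vx,vy,ωz)=(0.0875, 0.1125, 1.0648), dt=0.8 → body Δ=(0.0258, 0.1076, 0.8519) → world pose (-0.7464, 1.5770, -2.0741)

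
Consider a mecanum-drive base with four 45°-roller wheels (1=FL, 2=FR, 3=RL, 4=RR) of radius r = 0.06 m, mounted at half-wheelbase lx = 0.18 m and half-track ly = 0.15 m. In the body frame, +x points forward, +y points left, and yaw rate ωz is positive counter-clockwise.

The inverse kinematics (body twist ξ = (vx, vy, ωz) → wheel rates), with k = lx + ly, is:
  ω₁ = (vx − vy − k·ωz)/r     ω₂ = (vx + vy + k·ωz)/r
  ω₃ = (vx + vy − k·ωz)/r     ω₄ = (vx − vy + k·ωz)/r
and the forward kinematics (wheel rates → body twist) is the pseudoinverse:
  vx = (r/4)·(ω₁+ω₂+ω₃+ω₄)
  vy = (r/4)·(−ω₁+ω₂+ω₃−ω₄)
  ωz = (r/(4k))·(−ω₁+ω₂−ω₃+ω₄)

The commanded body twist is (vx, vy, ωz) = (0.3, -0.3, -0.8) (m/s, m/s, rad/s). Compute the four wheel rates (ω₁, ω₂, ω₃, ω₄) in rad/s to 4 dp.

(14.4000, -4.4000, 4.4000, 5.6000)

k = lx + ly = 0.18 + 0.15 = 0.3300;  k·ωz = 0.3300·-0.8 = -0.2640
ω₁ (FL) = (vx − vy − k·ωz)/r = 0.8640/0.06 = 14.4000
ω₂ (FR) = (vx + vy + k·ωz)/r = -0.2640/0.06 = -4.4000
ω₃ (RL) = (vx + vy − k·ωz)/r = 0.2640/0.06 = 4.4000
ω₄ (RR) = (vx − vy + k·ωz)/r = 0.3360/0.06 = 5.6000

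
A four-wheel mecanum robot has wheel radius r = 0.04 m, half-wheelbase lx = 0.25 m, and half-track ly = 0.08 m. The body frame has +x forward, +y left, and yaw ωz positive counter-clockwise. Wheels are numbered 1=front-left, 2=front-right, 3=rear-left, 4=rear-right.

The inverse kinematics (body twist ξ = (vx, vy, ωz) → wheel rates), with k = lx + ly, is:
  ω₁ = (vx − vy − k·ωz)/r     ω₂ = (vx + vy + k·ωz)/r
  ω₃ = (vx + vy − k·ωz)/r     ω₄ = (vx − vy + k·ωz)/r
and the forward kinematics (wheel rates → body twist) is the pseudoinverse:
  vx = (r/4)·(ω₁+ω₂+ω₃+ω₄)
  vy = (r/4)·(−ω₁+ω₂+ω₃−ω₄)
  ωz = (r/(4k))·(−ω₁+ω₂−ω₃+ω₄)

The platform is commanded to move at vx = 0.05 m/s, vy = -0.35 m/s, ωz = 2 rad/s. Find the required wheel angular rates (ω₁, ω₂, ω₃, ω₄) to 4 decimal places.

(-6.5000, 9.0000, -24.0000, 26.5000)

k = lx + ly = 0.25 + 0.08 = 0.3300;  k·ωz = 0.3300·2 = 0.6600
ω₁ (FL) = (vx − vy − k·ωz)/r = -0.2600/0.04 = -6.5000
ω₂ (FR) = (vx + vy + k·ωz)/r = 0.3600/0.04 = 9.0000
ω₃ (RL) = (vx + vy − k·ωz)/r = -0.9600/0.04 = -24.0000
ω₄ (RR) = (vx − vy + k·ωz)/r = 1.0600/0.04 = 26.5000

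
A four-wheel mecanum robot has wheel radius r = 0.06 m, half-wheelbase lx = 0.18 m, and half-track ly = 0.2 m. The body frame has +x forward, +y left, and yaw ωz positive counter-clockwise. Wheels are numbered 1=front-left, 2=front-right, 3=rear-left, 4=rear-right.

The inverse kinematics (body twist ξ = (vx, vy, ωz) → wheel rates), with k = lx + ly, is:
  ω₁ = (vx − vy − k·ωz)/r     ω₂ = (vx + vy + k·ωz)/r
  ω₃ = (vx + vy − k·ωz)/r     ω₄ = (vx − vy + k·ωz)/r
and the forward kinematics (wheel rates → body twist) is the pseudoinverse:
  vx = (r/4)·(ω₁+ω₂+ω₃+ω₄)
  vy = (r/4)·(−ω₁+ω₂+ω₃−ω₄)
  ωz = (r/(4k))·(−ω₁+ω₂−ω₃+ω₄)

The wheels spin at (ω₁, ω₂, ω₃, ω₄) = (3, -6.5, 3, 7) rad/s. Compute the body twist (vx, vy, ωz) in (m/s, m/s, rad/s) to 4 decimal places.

(0.0975, -0.2025, -0.2171)

k = lx + ly = 0.18 + 0.2 = 0.3800
ω₁+ω₂+ω₃+ω₄ = 6.5000  →  vx = (0.06/4)·6.5000 = 0.0975
−ω₁+ω₂+ω₃−ω₄ = -13.5000  →  vy = (0.06/4)·-13.5000 = -0.2025
−ω₁+ω₂−ω₃+ω₄ = -5.5000  →  ωz = (0.06/1.5200)·-5.5000 = -0.2171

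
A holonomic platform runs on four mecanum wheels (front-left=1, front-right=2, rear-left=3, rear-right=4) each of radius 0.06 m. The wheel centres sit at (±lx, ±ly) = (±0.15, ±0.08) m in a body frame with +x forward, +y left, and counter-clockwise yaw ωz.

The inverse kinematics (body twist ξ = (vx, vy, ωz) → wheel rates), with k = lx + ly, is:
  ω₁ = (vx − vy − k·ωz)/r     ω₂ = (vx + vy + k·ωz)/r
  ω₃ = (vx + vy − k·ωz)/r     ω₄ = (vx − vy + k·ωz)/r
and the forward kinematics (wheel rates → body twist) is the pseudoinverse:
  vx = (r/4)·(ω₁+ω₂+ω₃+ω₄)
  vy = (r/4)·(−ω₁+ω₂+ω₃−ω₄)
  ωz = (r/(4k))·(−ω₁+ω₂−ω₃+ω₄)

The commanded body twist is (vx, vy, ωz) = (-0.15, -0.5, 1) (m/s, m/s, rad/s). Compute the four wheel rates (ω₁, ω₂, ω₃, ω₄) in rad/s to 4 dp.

(2.0000, -7.0000, -14.6667, 9.6667)

k = lx + ly = 0.15 + 0.08 = 0.2300;  k·ωz = 0.2300·1 = 0.2300
ω₁ (FL) = (vx − vy − k·ωz)/r = 0.1200/0.06 = 2.0000
ω₂ (FR) = (vx + vy + k·ωz)/r = -0.4200/0.06 = -7.0000
ω₃ (RL) = (vx + vy − k·ωz)/r = -0.8800/0.06 = -14.6667
ω₄ (RR) = (vx − vy + k·ωz)/r = 0.5800/0.06 = 9.6667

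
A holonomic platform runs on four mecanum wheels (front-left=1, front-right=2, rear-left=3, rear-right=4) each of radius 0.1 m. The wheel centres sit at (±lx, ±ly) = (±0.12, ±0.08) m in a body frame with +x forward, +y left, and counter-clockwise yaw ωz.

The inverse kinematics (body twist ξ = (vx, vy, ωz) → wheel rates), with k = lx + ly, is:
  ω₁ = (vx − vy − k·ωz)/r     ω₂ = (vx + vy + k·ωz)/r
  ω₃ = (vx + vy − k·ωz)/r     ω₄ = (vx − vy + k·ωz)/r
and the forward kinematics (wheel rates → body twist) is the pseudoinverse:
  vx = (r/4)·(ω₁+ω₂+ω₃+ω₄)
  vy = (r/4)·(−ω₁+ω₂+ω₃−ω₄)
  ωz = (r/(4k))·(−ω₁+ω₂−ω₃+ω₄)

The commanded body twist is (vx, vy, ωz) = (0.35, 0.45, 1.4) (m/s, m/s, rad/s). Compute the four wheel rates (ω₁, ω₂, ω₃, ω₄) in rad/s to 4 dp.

k = lx + ly = 0.12 + 0.08 = 0.2000;  k·ωz = 0.2000·1.4 = 0.2800
ω₁ (FL) = (vx − vy − k·ωz)/r = -0.3800/0.1 = -3.8000
ω₂ (FR) = (vx + vy + k·ωz)/r = 1.0800/0.1 = 10.8000
ω₃ (RL) = (vx + vy − k·ωz)/r = 0.5200/0.1 = 5.2000
ω₄ (RR) = (vx − vy + k·ωz)/r = 0.1800/0.1 = 1.8000

(-3.8000, 10.8000, 5.2000, 1.8000)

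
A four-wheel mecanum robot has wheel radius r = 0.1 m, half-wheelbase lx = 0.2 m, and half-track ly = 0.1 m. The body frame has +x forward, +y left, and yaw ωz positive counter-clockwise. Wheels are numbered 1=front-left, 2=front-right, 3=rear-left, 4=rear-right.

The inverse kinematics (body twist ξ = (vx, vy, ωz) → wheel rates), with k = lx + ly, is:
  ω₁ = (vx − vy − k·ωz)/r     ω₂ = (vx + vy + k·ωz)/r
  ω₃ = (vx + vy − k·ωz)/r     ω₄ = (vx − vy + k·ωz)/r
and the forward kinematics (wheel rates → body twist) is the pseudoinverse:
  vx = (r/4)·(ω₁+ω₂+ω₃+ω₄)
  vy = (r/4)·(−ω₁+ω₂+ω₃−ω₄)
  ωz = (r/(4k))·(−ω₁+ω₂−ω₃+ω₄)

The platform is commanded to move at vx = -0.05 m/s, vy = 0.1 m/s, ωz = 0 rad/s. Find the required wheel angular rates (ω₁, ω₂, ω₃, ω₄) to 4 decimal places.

k = lx + ly = 0.2 + 0.1 = 0.3000;  k·ωz = 0.3000·0 = 0.0000
ω₁ (FL) = (vx − vy − k·ωz)/r = -0.1500/0.1 = -1.5000
ω₂ (FR) = (vx + vy + k·ωz)/r = 0.0500/0.1 = 0.5000
ω₃ (RL) = (vx + vy − k·ωz)/r = 0.0500/0.1 = 0.5000
ω₄ (RR) = (vx − vy + k·ωz)/r = -0.1500/0.1 = -1.5000

(-1.5000, 0.5000, 0.5000, -1.5000)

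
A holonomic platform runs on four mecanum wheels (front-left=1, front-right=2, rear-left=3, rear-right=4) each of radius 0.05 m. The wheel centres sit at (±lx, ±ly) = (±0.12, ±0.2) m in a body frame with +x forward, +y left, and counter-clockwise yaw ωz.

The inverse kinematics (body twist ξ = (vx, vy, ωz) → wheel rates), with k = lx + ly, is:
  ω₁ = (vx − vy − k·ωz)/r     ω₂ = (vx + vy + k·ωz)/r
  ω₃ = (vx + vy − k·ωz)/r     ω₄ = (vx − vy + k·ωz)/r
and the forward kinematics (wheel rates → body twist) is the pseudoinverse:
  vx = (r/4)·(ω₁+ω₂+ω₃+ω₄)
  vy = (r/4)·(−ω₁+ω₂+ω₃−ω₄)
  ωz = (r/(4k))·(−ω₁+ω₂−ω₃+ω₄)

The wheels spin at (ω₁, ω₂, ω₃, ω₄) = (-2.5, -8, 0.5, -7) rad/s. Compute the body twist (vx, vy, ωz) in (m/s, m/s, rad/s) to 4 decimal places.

(-0.2125, 0.0250, -0.5078)

k = lx + ly = 0.12 + 0.2 = 0.3200
ω₁+ω₂+ω₃+ω₄ = -17.0000  →  vx = (0.05/4)·-17.0000 = -0.2125
−ω₁+ω₂+ω₃−ω₄ = 2.0000  →  vy = (0.05/4)·2.0000 = 0.0250
−ω₁+ω₂−ω₃+ω₄ = -13.0000  →  ωz = (0.05/1.2800)·-13.0000 = -0.5078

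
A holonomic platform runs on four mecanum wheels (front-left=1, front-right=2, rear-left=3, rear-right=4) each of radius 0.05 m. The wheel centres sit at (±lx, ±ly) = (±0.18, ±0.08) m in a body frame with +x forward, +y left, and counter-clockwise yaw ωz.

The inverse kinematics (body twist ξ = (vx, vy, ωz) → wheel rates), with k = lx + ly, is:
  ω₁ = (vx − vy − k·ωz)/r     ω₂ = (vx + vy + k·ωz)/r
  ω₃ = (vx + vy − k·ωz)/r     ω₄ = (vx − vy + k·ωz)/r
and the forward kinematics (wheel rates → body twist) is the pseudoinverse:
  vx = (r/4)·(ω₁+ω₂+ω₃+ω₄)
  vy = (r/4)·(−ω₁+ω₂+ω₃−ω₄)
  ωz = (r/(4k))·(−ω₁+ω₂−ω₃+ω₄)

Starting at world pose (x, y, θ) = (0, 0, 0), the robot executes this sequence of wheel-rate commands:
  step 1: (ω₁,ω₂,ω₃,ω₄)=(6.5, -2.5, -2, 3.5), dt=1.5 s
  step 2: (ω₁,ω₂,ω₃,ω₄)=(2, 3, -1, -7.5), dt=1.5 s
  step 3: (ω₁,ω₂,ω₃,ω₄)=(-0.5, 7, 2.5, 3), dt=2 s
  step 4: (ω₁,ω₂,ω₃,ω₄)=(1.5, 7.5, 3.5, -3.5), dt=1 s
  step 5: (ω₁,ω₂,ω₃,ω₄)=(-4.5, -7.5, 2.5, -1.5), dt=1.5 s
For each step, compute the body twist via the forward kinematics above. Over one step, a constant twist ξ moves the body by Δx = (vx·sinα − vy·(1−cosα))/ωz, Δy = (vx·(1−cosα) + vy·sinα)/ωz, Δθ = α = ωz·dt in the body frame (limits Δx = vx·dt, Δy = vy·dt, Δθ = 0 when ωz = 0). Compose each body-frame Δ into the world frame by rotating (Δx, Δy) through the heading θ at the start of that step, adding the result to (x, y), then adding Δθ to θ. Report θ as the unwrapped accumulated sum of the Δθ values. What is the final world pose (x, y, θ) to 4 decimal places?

step 1: ξ=(vx,vy,ωz)=(0.0688, -0.1813, -0.1683), dt=1.5 → body Δ=(0.0679, -0.2819, -0.2524) → world pose (0.0679, -0.2819, -0.2524)
step 2: ξ=(vx,vy,ωz)=(-0.0437, 0.0938, -0.2644), dt=1.5 → body Δ=(-0.0364, 0.1498, -0.3966) → world pose (0.0701, -0.1278, -0.6490)
step 3: ξ=(vx,vy,ωz)=(0.1500, 0.0875, 0.3846), dt=2.0 → body Δ=(0.2072, 0.2681, 0.7692) → world pose (0.3972, -0.0395, 0.1202)
step 4: ξ=(vx,vy,ωz)=(0.1125, 0.1625, -0.0481), dt=1.0 → body Δ=(0.1164, 0.1597, -0.0481) → world pose (0.4936, 0.1330, 0.0721)
step 5: ξ=(vx,vy,ωz)=(-0.1375, 0.0125, -0.3365), dt=1.5 → body Δ=(-0.1930, 0.0689, -0.5048) → world pose (0.2961, 0.1879, -0.4327)

(0.2961, 0.1879, -0.4327)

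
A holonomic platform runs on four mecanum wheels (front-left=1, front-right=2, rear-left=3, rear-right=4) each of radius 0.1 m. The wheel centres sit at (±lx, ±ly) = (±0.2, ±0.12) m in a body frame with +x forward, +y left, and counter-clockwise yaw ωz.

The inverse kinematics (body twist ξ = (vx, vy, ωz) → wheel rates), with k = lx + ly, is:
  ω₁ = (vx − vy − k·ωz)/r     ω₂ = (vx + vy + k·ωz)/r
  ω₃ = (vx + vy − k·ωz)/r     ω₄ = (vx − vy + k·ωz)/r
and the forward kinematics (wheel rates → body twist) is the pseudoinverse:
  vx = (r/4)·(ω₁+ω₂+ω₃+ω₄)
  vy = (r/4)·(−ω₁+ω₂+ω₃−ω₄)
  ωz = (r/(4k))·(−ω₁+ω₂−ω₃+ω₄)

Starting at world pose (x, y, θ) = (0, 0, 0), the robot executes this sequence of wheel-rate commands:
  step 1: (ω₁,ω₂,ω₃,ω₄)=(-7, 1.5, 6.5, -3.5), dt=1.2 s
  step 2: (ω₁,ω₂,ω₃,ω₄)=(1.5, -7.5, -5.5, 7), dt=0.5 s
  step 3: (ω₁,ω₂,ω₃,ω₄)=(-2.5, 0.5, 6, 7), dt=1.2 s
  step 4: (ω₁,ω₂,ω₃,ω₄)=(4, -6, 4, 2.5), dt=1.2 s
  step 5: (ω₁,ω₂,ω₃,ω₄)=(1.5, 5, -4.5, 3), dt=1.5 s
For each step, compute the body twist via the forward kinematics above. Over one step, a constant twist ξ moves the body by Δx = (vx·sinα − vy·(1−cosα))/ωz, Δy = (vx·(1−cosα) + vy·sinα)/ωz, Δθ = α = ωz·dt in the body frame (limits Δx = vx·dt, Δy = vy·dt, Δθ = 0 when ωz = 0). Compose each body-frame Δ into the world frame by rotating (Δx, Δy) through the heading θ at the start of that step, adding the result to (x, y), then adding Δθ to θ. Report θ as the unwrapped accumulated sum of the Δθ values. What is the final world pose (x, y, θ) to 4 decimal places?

step 1: ξ=(vx,vy,ωz)=(-0.0625, 0.4625, -0.1172), dt=1.2 → body Δ=(-0.0358, 0.5584, -0.1406) → world pose (-0.0358, 0.5584, -0.1406)
step 2: ξ=(vx,vy,ωz)=(-0.1125, -0.5375, 0.2734), dt=0.5 → body Δ=(-0.0377, -0.2718, 0.1367) → world pose (-0.1112, 0.2947, -0.0039)
step 3: ξ=(vx,vy,ωz)=(0.2750, 0.0500, 0.3125), dt=1.2 → body Δ=(0.3112, 0.1198, 0.3750) → world pose (0.2004, 0.4132, 0.3711)
step 4: ξ=(vx,vy,ωz)=(0.1125, -0.2125, -0.8984), dt=1.2 → body Δ=(-0.0143, -0.2744, -1.0781) → world pose (0.2866, 0.1523, -0.7070)
step 5: ξ=(vx,vy,ωz)=(0.1250, -0.1000, 0.8594), dt=1.5 → body Δ=(0.2237, -0.0068, 1.2891) → world pose (0.4523, 0.0018, 0.5820)

(0.4523, 0.0018, 0.5820)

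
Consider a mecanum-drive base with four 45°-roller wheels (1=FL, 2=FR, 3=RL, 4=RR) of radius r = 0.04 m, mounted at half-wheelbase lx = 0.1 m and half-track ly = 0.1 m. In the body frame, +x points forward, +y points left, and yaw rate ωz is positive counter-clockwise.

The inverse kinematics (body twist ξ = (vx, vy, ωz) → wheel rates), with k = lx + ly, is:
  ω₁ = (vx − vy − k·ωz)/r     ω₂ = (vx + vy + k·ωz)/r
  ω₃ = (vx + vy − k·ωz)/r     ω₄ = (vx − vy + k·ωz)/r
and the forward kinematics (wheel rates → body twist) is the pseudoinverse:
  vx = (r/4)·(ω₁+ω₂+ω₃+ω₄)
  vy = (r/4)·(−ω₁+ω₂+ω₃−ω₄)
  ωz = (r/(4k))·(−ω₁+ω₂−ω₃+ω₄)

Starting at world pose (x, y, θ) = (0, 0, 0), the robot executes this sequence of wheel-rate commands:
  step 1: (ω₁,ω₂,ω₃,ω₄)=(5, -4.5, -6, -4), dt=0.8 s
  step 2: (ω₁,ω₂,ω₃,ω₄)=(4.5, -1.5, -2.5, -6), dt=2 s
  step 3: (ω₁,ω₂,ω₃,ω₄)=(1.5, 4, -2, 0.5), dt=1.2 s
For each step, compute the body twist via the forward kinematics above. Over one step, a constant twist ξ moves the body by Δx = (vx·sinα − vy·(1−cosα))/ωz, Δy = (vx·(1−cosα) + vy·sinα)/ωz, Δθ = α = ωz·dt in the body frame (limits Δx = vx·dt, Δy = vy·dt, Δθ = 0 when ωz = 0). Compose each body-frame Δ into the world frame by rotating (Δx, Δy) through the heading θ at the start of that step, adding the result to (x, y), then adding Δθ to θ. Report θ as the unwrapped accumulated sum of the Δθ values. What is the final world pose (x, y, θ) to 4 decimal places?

step 1: ξ=(vx,vy,ωz)=(-0.0950, -0.1150, -0.3750), dt=0.8 → body Δ=(-0.0886, -0.0793, -0.3000) → world pose (-0.0886, -0.0793, -0.3000)
step 2: ξ=(vx,vy,ωz)=(-0.0550, -0.0250, -0.4750), dt=2.0 → body Δ=(-0.1162, 0.0056, -0.9500) → world pose (-0.1979, -0.0396, -1.2500)
step 3: ξ=(vx,vy,ωz)=(0.0400, 0.0000, 0.2500), dt=1.2 → body Δ=(0.0473, 0.0071, 0.3000) → world pose (-0.1762, -0.0822, -0.9500)

(-0.1762, -0.0822, -0.9500)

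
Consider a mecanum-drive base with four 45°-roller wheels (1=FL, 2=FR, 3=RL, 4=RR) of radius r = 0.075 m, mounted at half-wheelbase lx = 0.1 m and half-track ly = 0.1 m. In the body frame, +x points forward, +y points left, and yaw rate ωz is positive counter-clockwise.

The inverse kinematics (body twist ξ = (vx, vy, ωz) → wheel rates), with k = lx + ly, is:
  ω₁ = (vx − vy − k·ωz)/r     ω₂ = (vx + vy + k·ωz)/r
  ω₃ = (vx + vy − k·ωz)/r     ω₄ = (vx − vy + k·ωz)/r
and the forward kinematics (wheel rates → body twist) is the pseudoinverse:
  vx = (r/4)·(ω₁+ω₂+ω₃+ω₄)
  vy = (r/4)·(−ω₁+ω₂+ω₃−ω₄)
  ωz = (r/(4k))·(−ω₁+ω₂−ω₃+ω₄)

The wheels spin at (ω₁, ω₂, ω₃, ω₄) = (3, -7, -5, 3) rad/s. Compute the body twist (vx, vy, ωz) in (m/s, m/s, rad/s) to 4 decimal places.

k = lx + ly = 0.1 + 0.1 = 0.2000
ω₁+ω₂+ω₃+ω₄ = -6.0000  →  vx = (0.075/4)·-6.0000 = -0.1125
−ω₁+ω₂+ω₃−ω₄ = -18.0000  →  vy = (0.075/4)·-18.0000 = -0.3375
−ω₁+ω₂−ω₃+ω₄ = -2.0000  →  ωz = (0.075/0.8000)·-2.0000 = -0.1875

(-0.1125, -0.3375, -0.1875)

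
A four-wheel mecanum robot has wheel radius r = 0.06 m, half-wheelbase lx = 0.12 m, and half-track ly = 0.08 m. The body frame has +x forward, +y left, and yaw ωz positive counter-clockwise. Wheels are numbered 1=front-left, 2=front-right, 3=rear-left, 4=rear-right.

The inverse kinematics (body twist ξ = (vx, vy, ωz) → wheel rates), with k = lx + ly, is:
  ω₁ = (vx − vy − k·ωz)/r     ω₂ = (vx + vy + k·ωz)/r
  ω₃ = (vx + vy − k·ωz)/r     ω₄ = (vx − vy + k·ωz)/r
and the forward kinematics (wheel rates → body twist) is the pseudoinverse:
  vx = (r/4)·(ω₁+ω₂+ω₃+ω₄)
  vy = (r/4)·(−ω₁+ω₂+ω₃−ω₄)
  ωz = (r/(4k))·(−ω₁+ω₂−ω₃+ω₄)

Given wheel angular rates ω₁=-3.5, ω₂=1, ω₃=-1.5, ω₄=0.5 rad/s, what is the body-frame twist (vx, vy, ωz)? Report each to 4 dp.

(-0.0525, 0.0375, 0.4875)

k = lx + ly = 0.12 + 0.08 = 0.2000
ω₁+ω₂+ω₃+ω₄ = -3.5000  →  vx = (0.06/4)·-3.5000 = -0.0525
−ω₁+ω₂+ω₃−ω₄ = 2.5000  →  vy = (0.06/4)·2.5000 = 0.0375
−ω₁+ω₂−ω₃+ω₄ = 6.5000  →  ωz = (0.06/0.8000)·6.5000 = 0.4875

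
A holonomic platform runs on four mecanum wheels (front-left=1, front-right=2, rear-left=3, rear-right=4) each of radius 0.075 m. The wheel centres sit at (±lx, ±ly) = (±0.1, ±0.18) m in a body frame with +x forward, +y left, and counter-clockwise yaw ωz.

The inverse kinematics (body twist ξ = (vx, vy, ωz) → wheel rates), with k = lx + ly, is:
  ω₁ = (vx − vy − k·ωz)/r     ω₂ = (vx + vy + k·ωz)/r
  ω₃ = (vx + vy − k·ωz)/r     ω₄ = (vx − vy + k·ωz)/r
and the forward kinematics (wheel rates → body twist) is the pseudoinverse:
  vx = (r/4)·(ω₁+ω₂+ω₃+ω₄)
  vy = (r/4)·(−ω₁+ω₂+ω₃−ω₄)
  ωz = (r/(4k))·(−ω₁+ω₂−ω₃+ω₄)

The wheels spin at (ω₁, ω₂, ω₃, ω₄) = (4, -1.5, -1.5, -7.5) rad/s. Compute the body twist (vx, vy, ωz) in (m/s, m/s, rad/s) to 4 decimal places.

(-0.1219, 0.0094, -0.7701)

k = lx + ly = 0.1 + 0.18 = 0.2800
ω₁+ω₂+ω₃+ω₄ = -6.5000  →  vx = (0.075/4)·-6.5000 = -0.1219
−ω₁+ω₂+ω₃−ω₄ = 0.5000  →  vy = (0.075/4)·0.5000 = 0.0094
−ω₁+ω₂−ω₃+ω₄ = -11.5000  →  ωz = (0.075/1.1200)·-11.5000 = -0.7701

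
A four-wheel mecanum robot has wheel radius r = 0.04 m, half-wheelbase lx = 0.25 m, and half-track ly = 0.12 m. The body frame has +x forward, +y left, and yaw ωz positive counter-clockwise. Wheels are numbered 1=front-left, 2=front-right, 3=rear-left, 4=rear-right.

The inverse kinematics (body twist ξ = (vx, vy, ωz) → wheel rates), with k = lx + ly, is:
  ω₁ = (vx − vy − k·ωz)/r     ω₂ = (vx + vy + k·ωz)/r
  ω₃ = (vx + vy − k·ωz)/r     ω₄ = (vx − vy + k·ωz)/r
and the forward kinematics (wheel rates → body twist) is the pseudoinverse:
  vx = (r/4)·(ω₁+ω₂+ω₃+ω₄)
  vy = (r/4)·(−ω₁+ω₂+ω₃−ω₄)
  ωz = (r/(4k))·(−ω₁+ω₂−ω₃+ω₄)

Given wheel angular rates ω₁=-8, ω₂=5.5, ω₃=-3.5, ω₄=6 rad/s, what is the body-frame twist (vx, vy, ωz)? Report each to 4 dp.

k = lx + ly = 0.25 + 0.12 = 0.3700
ω₁+ω₂+ω₃+ω₄ = 0.0000  →  vx = (0.04/4)·0.0000 = 0.0000
−ω₁+ω₂+ω₃−ω₄ = 4.0000  →  vy = (0.04/4)·4.0000 = 0.0400
−ω₁+ω₂−ω₃+ω₄ = 23.0000  →  ωz = (0.04/1.4800)·23.0000 = 0.6216

(0.0000, 0.0400, 0.6216)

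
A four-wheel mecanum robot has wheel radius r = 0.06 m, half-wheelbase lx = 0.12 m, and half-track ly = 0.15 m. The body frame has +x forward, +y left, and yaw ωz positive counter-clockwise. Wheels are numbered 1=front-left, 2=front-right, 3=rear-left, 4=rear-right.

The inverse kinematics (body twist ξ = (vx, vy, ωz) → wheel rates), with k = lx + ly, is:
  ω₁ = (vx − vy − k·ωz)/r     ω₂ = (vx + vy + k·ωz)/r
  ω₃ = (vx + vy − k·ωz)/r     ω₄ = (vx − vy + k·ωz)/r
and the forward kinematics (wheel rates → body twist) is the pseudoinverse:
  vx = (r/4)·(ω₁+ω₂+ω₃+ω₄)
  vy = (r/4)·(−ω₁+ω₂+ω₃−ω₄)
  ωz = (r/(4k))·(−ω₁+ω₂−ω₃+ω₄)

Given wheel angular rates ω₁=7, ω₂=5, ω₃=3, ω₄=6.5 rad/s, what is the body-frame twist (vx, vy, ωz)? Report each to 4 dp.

(0.3225, -0.0825, 0.0833)

k = lx + ly = 0.12 + 0.15 = 0.2700
ω₁+ω₂+ω₃+ω₄ = 21.5000  →  vx = (0.06/4)·21.5000 = 0.3225
−ω₁+ω₂+ω₃−ω₄ = -5.5000  →  vy = (0.06/4)·-5.5000 = -0.0825
−ω₁+ω₂−ω₃+ω₄ = 1.5000  →  ωz = (0.06/1.0800)·1.5000 = 0.0833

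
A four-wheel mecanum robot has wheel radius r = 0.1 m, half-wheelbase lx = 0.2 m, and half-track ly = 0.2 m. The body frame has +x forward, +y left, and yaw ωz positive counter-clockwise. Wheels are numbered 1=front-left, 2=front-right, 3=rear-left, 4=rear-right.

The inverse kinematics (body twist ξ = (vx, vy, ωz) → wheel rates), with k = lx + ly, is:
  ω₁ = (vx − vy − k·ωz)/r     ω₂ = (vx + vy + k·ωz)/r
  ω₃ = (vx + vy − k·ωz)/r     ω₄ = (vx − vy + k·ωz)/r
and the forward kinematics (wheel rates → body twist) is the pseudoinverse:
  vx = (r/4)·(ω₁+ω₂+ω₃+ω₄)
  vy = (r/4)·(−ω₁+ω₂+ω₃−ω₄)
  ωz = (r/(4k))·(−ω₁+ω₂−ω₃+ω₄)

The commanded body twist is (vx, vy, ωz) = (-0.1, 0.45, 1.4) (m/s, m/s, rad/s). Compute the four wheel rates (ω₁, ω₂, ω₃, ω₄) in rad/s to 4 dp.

(-11.1000, 9.1000, -2.1000, 0.1000)

k = lx + ly = 0.2 + 0.2 = 0.4000;  k·ωz = 0.4000·1.4 = 0.5600
ω₁ (FL) = (vx − vy − k·ωz)/r = -1.1100/0.1 = -11.1000
ω₂ (FR) = (vx + vy + k·ωz)/r = 0.9100/0.1 = 9.1000
ω₃ (RL) = (vx + vy − k·ωz)/r = -0.2100/0.1 = -2.1000
ω₄ (RR) = (vx − vy + k·ωz)/r = 0.0100/0.1 = 0.1000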